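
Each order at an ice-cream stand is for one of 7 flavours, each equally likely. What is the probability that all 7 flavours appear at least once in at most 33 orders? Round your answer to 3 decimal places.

0.957

Let A_i be the event that flavour i is missing after 33 orders. By inclusion–exclusion on the A_i,
P(all seen) = Σ_{j=0}^{7} (-1)^j C(7,j)((7-j)/7)^33
= 1.0000 - 0.0432 + 0.0003 - 0.0000 + 0.0000 - 0.0000 + 0.0000 - 0.0000
= 0.9571.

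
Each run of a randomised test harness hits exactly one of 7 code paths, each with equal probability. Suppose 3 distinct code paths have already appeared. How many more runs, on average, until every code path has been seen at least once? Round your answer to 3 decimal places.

14.583

From k distinct to k+1 distinct takes on average 7/(7-k) runs.
Sum over k = 3,...,6: E = 7/4 + 7/3 + 7/2 + 7/1 = 14.5833.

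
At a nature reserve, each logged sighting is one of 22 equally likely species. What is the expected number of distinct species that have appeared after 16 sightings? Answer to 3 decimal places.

For each species, P(seen in 16 sightings) = 1 - (21/22)^16 = 0.5249.
By linearity of expectation, E[distinct seen] = 22·(1 - (21/22)^16) = 11.5487.

11.549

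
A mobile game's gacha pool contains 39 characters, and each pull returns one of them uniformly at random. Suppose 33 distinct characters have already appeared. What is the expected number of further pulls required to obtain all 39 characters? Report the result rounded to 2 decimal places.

95.55

The wait to go from k to k+1 distinct characters is geometric with mean 39/(39-k).
Sum over k = 33,...,38: E = 39/6 + 39/5 + 39/4 + 39/3 + 39/2 + 39/1 = 95.550.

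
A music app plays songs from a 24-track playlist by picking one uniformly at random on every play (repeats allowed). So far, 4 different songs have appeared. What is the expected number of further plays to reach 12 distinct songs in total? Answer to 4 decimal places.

11.8687

From k distinct to k+1 distinct takes on average 24/(24-k) plays.
Sum over k = 4,...,11: E = 24/20 + 24/19 + 24/18 + ... + 24/14 + 24/13 = 11.86870.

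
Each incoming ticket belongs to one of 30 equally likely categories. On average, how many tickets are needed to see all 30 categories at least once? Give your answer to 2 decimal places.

119.85

The wait to go from k to k+1 distinct categories is geometric with mean 30/(30-k).
E[T] = 30/30 + 30/29 + 30/28 + ... + 30/2 + 30/1 = 30·H_{30}.
H_{30} = 3.995, so E[T] = 119.850.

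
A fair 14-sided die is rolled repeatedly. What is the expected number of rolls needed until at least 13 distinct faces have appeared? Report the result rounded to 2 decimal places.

31.52

With k distinct faces already seen, the next new one arrives after an expected 14/(14-k) rolls.
Sum over k = 0,...,12: E = 14/14 + 14/13 + 14/12 + ... + 14/3 + 14/2 = 31.522.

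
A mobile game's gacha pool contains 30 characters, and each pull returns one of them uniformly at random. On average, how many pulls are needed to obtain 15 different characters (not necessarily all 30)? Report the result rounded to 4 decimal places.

20.3027

With k distinct characters already seen, the next new one arrives after an expected 30/(30-k) pulls.
Sum over k = 0,...,14: E = 30/30 + 30/29 + 30/28 + ... + 30/17 + 30/16 = 20.30274.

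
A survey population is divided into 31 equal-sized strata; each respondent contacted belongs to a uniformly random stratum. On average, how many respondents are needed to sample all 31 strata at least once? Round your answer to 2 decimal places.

After k distinct strata have appeared, the next respondent gives a new one with probability (31-k)/31, so the expected wait for the (k+1)-th is 31/(31-k).
E[T] = 31/31 + 31/30 + 31/29 + ... + 31/2 + 31/1 = 31·H_{31}.
H_{31} = 4.027, so E[T] = 124.845.

124.84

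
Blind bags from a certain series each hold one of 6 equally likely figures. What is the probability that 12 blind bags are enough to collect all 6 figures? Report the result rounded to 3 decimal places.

Let A_i be the event that figure i is missing after 12 blind bags. By inclusion–exclusion on the A_i,
P(all seen) = Σ_{j=0}^{6} (-1)^j C(6,j)((6-j)/6)^12
= 1.0000 - 0.6729 + 0.1156 - 0.0049 + 0.0000 - 0.0000 + 0.0000
= 0.4378.

0.438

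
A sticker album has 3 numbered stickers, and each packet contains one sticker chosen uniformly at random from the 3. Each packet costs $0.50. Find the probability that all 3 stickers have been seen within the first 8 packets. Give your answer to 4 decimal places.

By inclusion–exclusion over which stickers are missing,
P(all seen) = Σ_{j=0}^{3} (-1)^j C(3,j)((3-j)/3)^8
= 1.00000 - 0.11706 + 0.00046 - 0.00000
= 0.88340.

0.8834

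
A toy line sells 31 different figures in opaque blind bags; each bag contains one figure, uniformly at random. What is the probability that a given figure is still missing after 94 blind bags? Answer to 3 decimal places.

0.046

Each blind bag misses the fixed figure with probability (31-1)/31 = 30/31, independently.
P(still missing after 94) = (30/31)^94 = 0.0459.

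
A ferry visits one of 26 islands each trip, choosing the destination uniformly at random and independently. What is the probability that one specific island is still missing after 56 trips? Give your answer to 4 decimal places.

0.1112

On each trip the fixed island fails to appear with probability 25/26.
P(still missing after 56) = (25/26)^56 = 0.11121.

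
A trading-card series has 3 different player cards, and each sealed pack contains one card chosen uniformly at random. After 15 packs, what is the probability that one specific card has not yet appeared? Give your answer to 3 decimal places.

0.002

On each pack the fixed card fails to appear with probability 2/3.
P(still missing after 15) = (2/3)^15 = 0.0023.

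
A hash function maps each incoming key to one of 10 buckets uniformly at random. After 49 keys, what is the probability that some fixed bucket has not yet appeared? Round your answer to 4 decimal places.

On each key the fixed bucket fails to appear with probability 9/10.
P(still missing after 49) = (9/10)^49 = 0.00573.

0.0057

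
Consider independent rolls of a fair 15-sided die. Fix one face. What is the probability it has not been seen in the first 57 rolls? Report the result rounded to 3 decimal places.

0.020

On each roll the fixed face fails to appear with probability 14/15.
P(still missing after 57) = (14/15)^57 = 0.0196.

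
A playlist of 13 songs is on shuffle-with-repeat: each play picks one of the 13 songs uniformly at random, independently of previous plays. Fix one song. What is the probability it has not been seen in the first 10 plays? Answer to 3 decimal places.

0.449

On each play the fixed song fails to appear with probability 12/13.
P(still missing after 10) = (12/13)^10 = 0.4491.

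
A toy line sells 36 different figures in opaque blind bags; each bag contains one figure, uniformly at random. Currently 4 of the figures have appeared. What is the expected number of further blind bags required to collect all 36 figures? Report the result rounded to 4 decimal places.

The wait to go from k to k+1 distinct figures is geometric with mean 36/(36-k).
Sum over k = 4,...,35: E = 36/32 + 36/31 + 36/30 + ... + 36/2 + 36/1 = 146.10583.

146.1058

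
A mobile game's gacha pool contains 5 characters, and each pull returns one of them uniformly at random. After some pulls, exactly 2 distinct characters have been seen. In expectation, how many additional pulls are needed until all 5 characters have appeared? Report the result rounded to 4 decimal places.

From k distinct to k+1 distinct takes on average 5/(5-k) pulls.
Sum over k = 2,...,4: E = 5/3 + 5/2 + 5/1 = 9.16667.

9.1667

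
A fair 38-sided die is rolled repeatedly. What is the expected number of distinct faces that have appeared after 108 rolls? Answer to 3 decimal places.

35.867

For each face, P(seen in 108 rolls) = 1 - (37/38)^108 = 0.9439.
By linearity of expectation, E[distinct seen] = 38·(1 - (37/38)^108) = 35.8672.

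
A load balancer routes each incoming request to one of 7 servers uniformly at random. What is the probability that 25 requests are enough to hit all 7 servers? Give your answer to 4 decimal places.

0.8562

By inclusion–exclusion over which servers are missing,
P(all seen) = Σ_{j=0}^{7} (-1)^j C(7,j)((7-j)/7)^25
= 1.00000 - 0.14840 + 0.00467 - 0.00003 + 0.00000 - 0.00000 + 0.00000 - 0.00000
= 0.85624.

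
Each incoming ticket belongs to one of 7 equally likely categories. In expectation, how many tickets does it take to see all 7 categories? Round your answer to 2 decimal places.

18.15

Split into phases: going from k distinct to k+1 distinct takes on average 7/(7-k) tickets.
E[T] = 7/7 + 7/6 + 7/5 + ... + 7/2 + 7/1 = 7·H_{7}.
H_{7} = 2.593, so E[T] = 18.150.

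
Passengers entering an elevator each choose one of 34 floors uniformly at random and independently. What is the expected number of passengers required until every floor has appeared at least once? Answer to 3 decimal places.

140.019

The wait to go from k to k+1 distinct floors is geometric with mean 34/(34-k).
E[T] = 34/34 + 34/33 + 34/32 + ... + 34/2 + 34/1 = 34·H_{34}.
H_{34} = 4.1182, so E[T] = 140.0191.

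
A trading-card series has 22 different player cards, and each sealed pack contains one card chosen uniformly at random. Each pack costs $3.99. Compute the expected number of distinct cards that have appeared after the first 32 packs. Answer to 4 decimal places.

For each card, P(seen in 32 packs) = 1 - (21/22)^32 = 0.77432.
By linearity of expectation, E[distinct seen] = 22·(1 - (21/22)^32) = 17.03506.

17.0351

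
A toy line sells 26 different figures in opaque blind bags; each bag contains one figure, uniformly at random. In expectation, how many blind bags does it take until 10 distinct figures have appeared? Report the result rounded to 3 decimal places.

12.316

With k distinct figures already seen, the next new one arrives after an expected 26/(26-k) blind bags.
Sum over k = 0,...,9: E = 26/26 + 26/25 + 26/24 + ... + 26/18 + 26/17 = 12.3160.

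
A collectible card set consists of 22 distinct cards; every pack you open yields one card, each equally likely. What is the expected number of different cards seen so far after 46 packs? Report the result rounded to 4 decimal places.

For each card, P(seen in 46 packs) = 1 - (21/22)^46 = 0.88234.
By linearity of expectation, E[distinct seen] = 22·(1 - (21/22)^46) = 19.41139.

19.4114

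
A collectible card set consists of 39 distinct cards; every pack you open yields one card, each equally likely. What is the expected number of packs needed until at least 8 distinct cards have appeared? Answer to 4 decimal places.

8.8256

Going from k to k+1 distinct takes a geometric number of packs with mean 39/(39-k).
Sum over k = 0,...,7: E = 39/39 + 39/38 + 39/37 + ... + 39/33 + 39/32 = 8.82562.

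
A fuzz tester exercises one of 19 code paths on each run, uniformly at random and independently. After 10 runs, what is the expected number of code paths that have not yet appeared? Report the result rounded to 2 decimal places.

11.06

For each code path, P(unseen after 10) = (18/19)^10 = 0.582.
By linearity of expectation, E[unseen] = 19·(18/19)^10 = 11.065.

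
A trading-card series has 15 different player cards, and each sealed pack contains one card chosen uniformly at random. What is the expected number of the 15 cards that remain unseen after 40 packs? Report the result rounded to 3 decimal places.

For each card, P(unseen after 40) = (14/15)^40 = 0.0633.
By linearity of expectation, E[unseen] = 15·(14/15)^40 = 0.9496.

0.950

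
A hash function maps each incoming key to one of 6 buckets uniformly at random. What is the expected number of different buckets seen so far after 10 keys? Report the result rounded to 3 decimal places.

For each bucket, P(seen in 10 keys) = 1 - (5/6)^10 = 0.8385.
By linearity of expectation, E[distinct seen] = 6·(1 - (5/6)^10) = 5.0310.

5.031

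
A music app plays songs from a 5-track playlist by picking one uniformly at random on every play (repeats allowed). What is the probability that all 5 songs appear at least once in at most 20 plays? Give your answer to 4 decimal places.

By inclusion–exclusion over which songs are missing,
P(all seen) = Σ_{j=0}^{5} (-1)^j C(5,j)((5-j)/5)^20
= 1.00000 - 0.05765 + 0.00037 - 0.00000 + 0.00000 - 0.00000
= 0.94272.

0.9427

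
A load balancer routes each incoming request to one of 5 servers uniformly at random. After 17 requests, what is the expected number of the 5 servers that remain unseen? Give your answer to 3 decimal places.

For each server, P(unseen after 17) = (4/5)^17 = 0.0225.
By linearity of expectation, E[unseen] = 5·(4/5)^17 = 0.1126.

0.113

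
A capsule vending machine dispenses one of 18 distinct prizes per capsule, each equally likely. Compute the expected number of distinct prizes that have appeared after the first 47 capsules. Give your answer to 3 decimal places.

16.774

For each prize, P(seen in 47 capsules) = 1 - (17/18)^47 = 0.9319.
By linearity of expectation, E[distinct seen] = 18·(1 - (17/18)^47) = 16.7738.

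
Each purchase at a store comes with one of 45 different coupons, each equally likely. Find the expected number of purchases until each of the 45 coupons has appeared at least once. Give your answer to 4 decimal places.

197.7727

The wait to go from k to k+1 distinct coupons is geometric with mean 45/(45-k).
E[T] = 45/45 + 45/44 + 45/43 + ... + 45/2 + 45/1 = 45·H_{45}.
H_{45} = 4.39495, so E[T] = 197.77267.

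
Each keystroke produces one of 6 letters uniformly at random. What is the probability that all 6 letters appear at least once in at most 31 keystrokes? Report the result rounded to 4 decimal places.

0.9790

By inclusion–exclusion over which letters are missing,
P(all seen) = Σ_{j=0}^{6} (-1)^j C(6,j)((6-j)/6)^31
= 1.00000 - 0.02106 + 0.00005 - 0.00000 + 0.00000 - 0.00000 + 0.00000
= 0.97899.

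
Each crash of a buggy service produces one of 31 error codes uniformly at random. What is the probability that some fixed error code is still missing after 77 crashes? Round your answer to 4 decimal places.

On each crash the fixed error code fails to appear with probability 30/31.
P(still missing after 77) = (30/31)^77 = 0.08007.

0.0801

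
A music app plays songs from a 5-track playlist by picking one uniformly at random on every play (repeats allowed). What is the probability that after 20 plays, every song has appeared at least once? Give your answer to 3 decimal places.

By inclusion–exclusion over which songs are missing,
P(all seen) = Σ_{j=0}^{5} (-1)^j C(5,j)((5-j)/5)^20
= 1.0000 - 0.0576 + 0.0004 - 0.0000 + 0.0000 - 0.0000
= 0.9427.

0.943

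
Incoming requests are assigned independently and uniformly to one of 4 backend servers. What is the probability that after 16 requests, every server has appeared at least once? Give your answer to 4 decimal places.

0.9600

Let A_i be the event that server i is missing after 16 requests. By inclusion–exclusion on the A_i,
P(all seen) = Σ_{j=0}^{4} (-1)^j C(4,j)((4-j)/4)^16
= 1.00000 - 0.04009 + 0.00009 - 0.00000 + 0.00000
= 0.96000.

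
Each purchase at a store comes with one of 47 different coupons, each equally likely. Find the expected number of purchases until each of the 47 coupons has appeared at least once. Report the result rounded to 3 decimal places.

The wait to go from k to k+1 distinct coupons is geometric with mean 47/(47-k).
E[T] = 47/47 + 47/46 + 47/45 + ... + 47/2 + 47/1 = 47·H_{47}.
H_{47} = 4.4380, so E[T] = 208.5843.

208.584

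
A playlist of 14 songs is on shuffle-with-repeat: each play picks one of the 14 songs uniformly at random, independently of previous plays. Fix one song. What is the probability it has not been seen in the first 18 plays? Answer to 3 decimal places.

0.263

On each play the fixed song fails to appear with probability 13/14.
P(still missing after 18) = (13/14)^18 = 0.2634.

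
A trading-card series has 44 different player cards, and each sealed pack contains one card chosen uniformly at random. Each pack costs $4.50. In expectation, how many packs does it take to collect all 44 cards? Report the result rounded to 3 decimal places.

After k distinct cards have appeared, the next pack gives a new one with probability (44-k)/44, so the expected wait for the (k+1)-th is 44/(44-k).
E[T] = 44/44 + 44/43 + 44/42 + ... + 44/2 + 44/1 = 44·H_{44}.
H_{44} = 4.3727, so E[T] = 192.3999.

192.400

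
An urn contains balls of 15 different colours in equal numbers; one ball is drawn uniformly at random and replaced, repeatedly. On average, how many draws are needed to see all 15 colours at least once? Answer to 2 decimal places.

After k distinct colours have appeared, the next draw gives a new one with probability (15-k)/15, so the expected wait for the (k+1)-th is 15/(15-k).
E[T] = 15/15 + 15/14 + 15/13 + ... + 15/2 + 15/1 = 15·H_{15}.
H_{15} = 3.318, so E[T] = 49.773.

49.77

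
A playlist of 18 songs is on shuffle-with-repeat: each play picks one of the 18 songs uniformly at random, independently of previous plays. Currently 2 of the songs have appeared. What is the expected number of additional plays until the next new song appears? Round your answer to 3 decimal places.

1.125

Each play yields a new song with probability (18-2)/18 = 16/18, so the wait is geometric with mean 18/16.
E = 18/16 = 1.1250.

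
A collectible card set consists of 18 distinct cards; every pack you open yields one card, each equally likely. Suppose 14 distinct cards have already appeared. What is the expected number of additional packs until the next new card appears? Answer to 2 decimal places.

The number of packs until the next new card is geometric with success probability 4/18, so its mean is 18/4.
E = 18/4 = 4.500.

4.50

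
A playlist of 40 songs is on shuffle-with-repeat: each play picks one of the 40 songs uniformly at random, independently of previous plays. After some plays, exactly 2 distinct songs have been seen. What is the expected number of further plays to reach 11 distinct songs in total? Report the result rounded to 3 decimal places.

10.650

From k distinct to k+1 distinct takes on average 40/(40-k) plays.
Sum over k = 2,...,10: E = 40/38 + 40/37 + 40/36 + ... + 40/31 + 40/30 = 10.6499.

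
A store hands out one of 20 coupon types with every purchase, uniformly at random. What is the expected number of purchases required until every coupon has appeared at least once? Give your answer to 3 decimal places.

The wait to go from k to k+1 distinct coupons is geometric with mean 20/(20-k).
E[T] = 20/20 + 20/19 + 20/18 + ... + 20/2 + 20/1 = 20·H_{20}.
H_{20} = 3.5977, so E[T] = 71.9548.

71.955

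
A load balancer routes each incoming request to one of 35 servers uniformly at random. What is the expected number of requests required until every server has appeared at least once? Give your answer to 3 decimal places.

145.137

The wait to go from k to k+1 distinct servers is geometric with mean 35/(35-k).
E[T] = 35/35 + 35/34 + 35/33 + ... + 35/2 + 35/1 = 35·H_{35}.
H_{35} = 4.1468, so E[T] = 145.1373.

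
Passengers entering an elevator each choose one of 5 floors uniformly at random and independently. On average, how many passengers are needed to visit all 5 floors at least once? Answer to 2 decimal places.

11.42

The wait to go from k to k+1 distinct floors is geometric with mean 5/(5-k).
E[T] = 5/5 + 5/4 + 5/3 + 5/2 + 5/1 = 5·H_{5}.
H_{5} = 2.283, so E[T] = 11.417.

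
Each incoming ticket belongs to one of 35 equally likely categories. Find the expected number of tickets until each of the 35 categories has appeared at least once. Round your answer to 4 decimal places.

145.1373

Split into phases: going from k distinct to k+1 distinct takes on average 35/(35-k) tickets.
E[T] = 35/35 + 35/34 + 35/33 + ... + 35/2 + 35/1 = 35·H_{35}.
H_{35} = 4.14678, so E[T] = 145.13735.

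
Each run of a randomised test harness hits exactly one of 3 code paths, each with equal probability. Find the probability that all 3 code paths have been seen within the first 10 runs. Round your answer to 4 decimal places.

By inclusion–exclusion over which code paths are missing,
P(all seen) = Σ_{j=0}^{3} (-1)^j C(3,j)((3-j)/3)^10
= 1.00000 - 0.05202 + 0.00005 - 0.00000
= 0.94803.

0.9480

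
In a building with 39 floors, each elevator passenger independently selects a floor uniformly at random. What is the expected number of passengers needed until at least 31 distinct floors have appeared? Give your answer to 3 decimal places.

With k distinct floors already seen, the next new one arrives after an expected 39/(39-k) passengers.
Sum over k = 0,...,30: E = 39/39 + 39/38 + 39/37 + ... + 39/10 + 39/9 = 59.8917.

59.892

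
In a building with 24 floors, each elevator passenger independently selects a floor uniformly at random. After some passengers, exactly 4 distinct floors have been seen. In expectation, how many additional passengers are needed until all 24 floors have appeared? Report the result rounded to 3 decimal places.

With k distinct floors already seen, the next new one takes an expected 24/(24-k) passengers.
Sum over k = 4,...,23: E = 24/20 + 24/19 + 24/18 + ... + 24/2 + 24/1 = 86.3458.

86.346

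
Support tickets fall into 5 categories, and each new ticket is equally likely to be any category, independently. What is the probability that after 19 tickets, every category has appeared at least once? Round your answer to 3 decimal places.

0.929

Let A_i be the event that category i is missing after 19 tickets. By inclusion–exclusion on the A_i,
P(all seen) = Σ_{j=0}^{5} (-1)^j C(5,j)((5-j)/5)^19
= 1.0000 - 0.0721 + 0.0006 - 0.0000 + 0.0000 - 0.0000
= 0.9286.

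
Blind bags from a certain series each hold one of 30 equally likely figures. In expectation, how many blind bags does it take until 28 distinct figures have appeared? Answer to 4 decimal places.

Going from k to k+1 distinct takes a geometric number of blind bags with mean 30/(30-k).
Sum over k = 0,...,27: E = 30/30 + 30/29 + 30/28 + ... + 30/4 + 30/3 = 74.84961.

74.8496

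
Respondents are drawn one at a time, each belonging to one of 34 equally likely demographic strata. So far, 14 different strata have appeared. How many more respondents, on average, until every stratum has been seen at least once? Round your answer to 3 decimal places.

With k distinct strata already seen, the next new one takes an expected 34/(34-k) respondents.
Sum over k = 14,...,33: E = 34/20 + 34/19 + 34/18 + ... + 34/2 + 34/1 = 122.3231.

122.323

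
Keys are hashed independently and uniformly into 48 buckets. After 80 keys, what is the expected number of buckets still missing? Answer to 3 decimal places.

8.908

For each bucket, P(unseen after 80) = (47/48)^80 = 0.1856.
By linearity of expectation, E[unseen] = 48·(47/48)^80 = 8.9078.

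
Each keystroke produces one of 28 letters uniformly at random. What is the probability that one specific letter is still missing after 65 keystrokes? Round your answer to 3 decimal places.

Each keystroke misses the fixed letter with probability (28-1)/28 = 27/28, independently.
P(still missing after 65) = (27/28)^65 = 0.0941.

0.094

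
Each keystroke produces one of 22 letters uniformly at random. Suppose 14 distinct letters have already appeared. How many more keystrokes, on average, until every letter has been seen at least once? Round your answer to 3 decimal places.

59.793

With k distinct letters already seen, the next new one takes an expected 22/(22-k) keystrokes.
Sum over k = 14,...,21: E = 22/8 + 22/7 + 22/6 + ... + 22/2 + 22/1 = 59.7929.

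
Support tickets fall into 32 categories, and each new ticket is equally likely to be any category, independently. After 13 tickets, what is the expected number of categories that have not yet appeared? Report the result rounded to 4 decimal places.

21.1788

For each category, P(unseen after 13) = (31/32)^13 = 0.66184.
By linearity of expectation, E[unseen] = 32·(31/32)^13 = 21.17885.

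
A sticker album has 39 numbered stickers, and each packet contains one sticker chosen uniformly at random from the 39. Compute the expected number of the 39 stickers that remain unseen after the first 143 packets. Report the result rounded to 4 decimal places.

For each sticker, P(unseen after 143) = (38/39)^143 = 0.02437.
By linearity of expectation, E[unseen] = 39·(38/39)^143 = 0.95034.

0.9503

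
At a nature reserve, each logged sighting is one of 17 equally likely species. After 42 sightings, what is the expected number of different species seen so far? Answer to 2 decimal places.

15.67

For each species, P(seen in 42 sightings) = 1 - (16/17)^42 = 0.922.
By linearity of expectation, E[distinct seen] = 17·(1 - (16/17)^42) = 15.668.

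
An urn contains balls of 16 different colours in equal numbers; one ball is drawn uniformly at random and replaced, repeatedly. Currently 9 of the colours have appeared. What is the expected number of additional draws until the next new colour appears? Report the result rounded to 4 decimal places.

Each draw yields a new colour with probability (16-9)/16 = 7/16, so the wait is geometric with mean 16/7.
E = 16/7 = 2.28571.

2.2857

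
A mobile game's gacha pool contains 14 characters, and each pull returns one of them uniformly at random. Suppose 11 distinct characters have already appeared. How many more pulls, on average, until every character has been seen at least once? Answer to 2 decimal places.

From k distinct to k+1 distinct takes on average 14/(14-k) pulls.
Sum over k = 11,...,13: E = 14/3 + 14/2 + 14/1 = 25.667.

25.67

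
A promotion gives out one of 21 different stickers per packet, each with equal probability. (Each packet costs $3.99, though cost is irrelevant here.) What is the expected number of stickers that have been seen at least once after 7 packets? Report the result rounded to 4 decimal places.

6.0757

For each sticker, P(seen in 7 packets) = 1 - (20/21)^7 = 0.28932.
By linearity of expectation, E[distinct seen] = 21·(1 - (20/21)^7) = 6.07569.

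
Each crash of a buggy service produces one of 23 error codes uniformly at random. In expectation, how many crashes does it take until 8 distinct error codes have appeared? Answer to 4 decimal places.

Going from k to k+1 distinct takes a geometric number of crashes with mean 23/(23-k).
Sum over k = 0,...,7: E = 23/23 + 23/22 + 23/21 + ... + 23/17 + 23/16 = 9.56944.

9.5694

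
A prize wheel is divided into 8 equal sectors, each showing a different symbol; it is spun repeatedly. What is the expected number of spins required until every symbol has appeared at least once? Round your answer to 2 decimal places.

The wait to go from k to k+1 distinct symbols is geometric with mean 8/(8-k).
E[T] = 8/8 + 8/7 + 8/6 + ... + 8/2 + 8/1 = 8·H_{8}.
H_{8} = 2.718, so E[T] = 21.743.

21.74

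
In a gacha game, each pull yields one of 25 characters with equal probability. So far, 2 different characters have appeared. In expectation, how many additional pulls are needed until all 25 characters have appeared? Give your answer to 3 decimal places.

From k distinct to k+1 distinct takes on average 25/(25-k) pulls.
Sum over k = 2,...,24: E = 25/23 + 25/22 + 25/21 + ... + 25/2 + 25/1 = 93.3573.

93.357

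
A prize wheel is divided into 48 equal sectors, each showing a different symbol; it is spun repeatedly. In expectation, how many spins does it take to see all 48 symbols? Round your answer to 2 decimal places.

Split into phases: going from k distinct to k+1 distinct takes on average 48/(48-k) spins.
E[T] = 48/48 + 48/47 + 48/46 + ... + 48/2 + 48/1 = 48·H_{48}.
H_{48} = 4.459, so E[T] = 214.022.

214.02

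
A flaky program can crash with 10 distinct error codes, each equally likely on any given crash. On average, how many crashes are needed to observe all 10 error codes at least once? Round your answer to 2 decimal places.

After k distinct error codes have appeared, the next crash gives a new one with probability (10-k)/10, so the expected wait for the (k+1)-th is 10/(10-k).
E[T] = 10/10 + 10/9 + 10/8 + ... + 10/2 + 10/1 = 10·H_{10}.
H_{10} = 2.929, so E[T] = 29.290.

29.29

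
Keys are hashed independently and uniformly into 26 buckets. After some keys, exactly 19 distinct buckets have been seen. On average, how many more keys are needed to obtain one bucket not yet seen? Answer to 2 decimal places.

Each key yields a new bucket with probability (26-19)/26 = 7/26, so the wait is geometric with mean 26/7.
E = 26/7 = 3.714.

3.71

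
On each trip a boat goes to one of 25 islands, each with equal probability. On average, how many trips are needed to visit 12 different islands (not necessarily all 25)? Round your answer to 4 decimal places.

Going from k to k+1 distinct takes a geometric number of trips with mean 25/(25-k).
Sum over k = 0,...,11: E = 25/25 + 25/24 + 25/23 + ... + 25/15 + 25/14 = 15.89561.

15.8956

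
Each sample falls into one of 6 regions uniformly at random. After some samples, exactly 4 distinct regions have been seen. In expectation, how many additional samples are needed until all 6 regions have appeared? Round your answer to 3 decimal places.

From k distinct to k+1 distinct takes on average 6/(6-k) samples.
Sum over k = 4,...,5: E = 6/2 + 6/1 = 9.0000.

9.000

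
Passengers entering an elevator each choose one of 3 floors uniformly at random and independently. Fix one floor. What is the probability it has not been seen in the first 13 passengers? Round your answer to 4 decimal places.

0.0051

Each passenger misses the fixed floor with probability (3-1)/3 = 2/3, independently.
P(still missing after 13) = (2/3)^13 = 0.00514.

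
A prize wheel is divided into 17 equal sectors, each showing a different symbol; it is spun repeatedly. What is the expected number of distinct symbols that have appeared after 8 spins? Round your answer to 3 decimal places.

6.533

For each symbol, P(seen in 8 spins) = 1 - (16/17)^8 = 0.3843.
By linearity of expectation, E[distinct seen] = 17·(1 - (16/17)^8) = 6.5331.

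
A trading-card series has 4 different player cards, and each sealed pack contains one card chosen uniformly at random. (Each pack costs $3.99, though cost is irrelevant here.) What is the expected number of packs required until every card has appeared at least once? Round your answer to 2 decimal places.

The wait to go from k to k+1 distinct cards is geometric with mean 4/(4-k).
E[T] = 4/4 + 4/3 + 4/2 + 4/1 = 4·H_{4}.
H_{4} = 2.083, so E[T] = 8.333.

8.33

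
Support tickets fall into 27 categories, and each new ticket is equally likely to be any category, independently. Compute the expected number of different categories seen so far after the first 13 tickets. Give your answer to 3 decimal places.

10.469

For each category, P(seen in 13 tickets) = 1 - (26/27)^13 = 0.3878.
By linearity of expectation, E[distinct seen] = 27·(1 - (26/27)^13) = 10.4694.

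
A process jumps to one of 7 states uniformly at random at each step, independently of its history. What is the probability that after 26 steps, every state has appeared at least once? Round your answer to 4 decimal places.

Let A_i be the event that state i is missing after 26 steps. By inclusion–exclusion on the A_i,
P(all seen) = Σ_{j=0}^{7} (-1)^j C(7,j)((7-j)/7)^26
= 1.00000 - 0.12720 + 0.00333 - 0.00002 + 0.00000 - 0.00000 + 0.00000 - 0.00000
= 0.87612.

0.8761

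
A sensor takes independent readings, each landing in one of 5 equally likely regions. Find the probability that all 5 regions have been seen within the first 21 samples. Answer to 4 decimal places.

0.9541

Let A_i be the event that region i is missing after 21 samples. By inclusion–exclusion on the A_i,
P(all seen) = Σ_{j=0}^{5} (-1)^j C(5,j)((5-j)/5)^21
= 1.00000 - 0.04612 + 0.00022 - 0.00000 + 0.00000 - 0.00000
= 0.95410.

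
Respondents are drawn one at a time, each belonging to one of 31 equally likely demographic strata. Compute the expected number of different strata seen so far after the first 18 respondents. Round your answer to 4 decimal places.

13.8196

For each stratum, P(seen in 18 respondents) = 1 - (30/31)^18 = 0.44579.
By linearity of expectation, E[distinct seen] = 31·(1 - (30/31)^18) = 13.81958.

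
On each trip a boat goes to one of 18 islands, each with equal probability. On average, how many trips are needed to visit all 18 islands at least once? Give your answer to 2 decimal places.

After k distinct islands have appeared, the next trip gives a new one with probability (18-k)/18, so the expected wait for the (k+1)-th is 18/(18-k).
E[T] = 18/18 + 18/17 + 18/16 + ... + 18/2 + 18/1 = 18·H_{18}.
H_{18} = 3.495, so E[T] = 62.912.

62.91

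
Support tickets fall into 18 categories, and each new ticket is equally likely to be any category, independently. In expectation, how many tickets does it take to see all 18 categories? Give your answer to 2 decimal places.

Split into phases: going from k distinct to k+1 distinct takes on average 18/(18-k) tickets.
E[T] = 18/18 + 18/17 + 18/16 + ... + 18/2 + 18/1 = 18·H_{18}.
H_{18} = 3.495, so E[T] = 62.912.

62.91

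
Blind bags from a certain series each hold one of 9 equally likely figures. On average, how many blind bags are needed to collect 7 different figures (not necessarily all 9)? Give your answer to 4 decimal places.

With k distinct figures already seen, the next new one arrives after an expected 9/(9-k) blind bags.
Sum over k = 0,...,6: E = 9/9 + 9/8 + 9/7 + ... + 9/4 + 9/3 = 11.96071.

11.9607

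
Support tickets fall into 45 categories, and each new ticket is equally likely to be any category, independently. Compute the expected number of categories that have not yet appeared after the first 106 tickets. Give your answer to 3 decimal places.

For each category, P(unseen after 106) = (44/45)^106 = 0.0924.
By linearity of expectation, E[unseen] = 45·(44/45)^106 = 4.1559.

4.156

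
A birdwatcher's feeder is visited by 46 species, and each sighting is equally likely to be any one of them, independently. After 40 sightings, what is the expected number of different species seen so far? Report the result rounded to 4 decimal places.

For each species, P(seen in 40 sightings) = 1 - (45/46)^40 = 0.58487.
By linearity of expectation, E[distinct seen] = 46·(1 - (45/46)^40) = 26.90388.

26.9039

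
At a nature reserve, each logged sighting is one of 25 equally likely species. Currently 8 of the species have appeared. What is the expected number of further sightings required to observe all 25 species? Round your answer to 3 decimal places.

The wait to go from k to k+1 distinct species is geometric with mean 25/(25-k).
Sum over k = 8,...,24: E = 25/17 + 25/16 + 25/15 + ... + 25/2 + 25/1 = 85.9888.

85.989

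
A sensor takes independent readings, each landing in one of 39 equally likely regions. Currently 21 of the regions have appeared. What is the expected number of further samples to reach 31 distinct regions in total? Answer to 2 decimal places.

30.31

With k distinct regions already seen, the next new one takes an expected 39/(39-k) samples.
Sum over k = 21,...,30: E = 39/18 + 39/17 + 39/16 + ... + 39/10 + 39/9 = 30.313.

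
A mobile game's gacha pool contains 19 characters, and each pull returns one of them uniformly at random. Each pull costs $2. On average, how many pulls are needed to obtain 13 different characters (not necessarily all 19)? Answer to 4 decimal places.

20.8571

Going from k to k+1 distinct takes a geometric number of pulls with mean 19/(19-k).
Sum over k = 0,...,12: E = 19/19 + 19/18 + 19/17 + ... + 19/8 + 19/7 = 20.85705.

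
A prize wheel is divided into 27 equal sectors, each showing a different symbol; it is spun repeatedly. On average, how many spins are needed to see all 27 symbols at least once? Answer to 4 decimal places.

105.0693

Split into phases: going from k distinct to k+1 distinct takes on average 27/(27-k) spins.
E[T] = 27/27 + 27/26 + 27/25 + ... + 27/2 + 27/1 = 27·H_{27}.
H_{27} = 3.89146, so E[T] = 105.06933.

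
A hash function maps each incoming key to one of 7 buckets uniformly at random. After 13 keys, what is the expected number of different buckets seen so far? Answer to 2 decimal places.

6.06

For each bucket, P(seen in 13 keys) = 1 - (6/7)^13 = 0.865.
By linearity of expectation, E[distinct seen] = 7·(1 - (6/7)^13) = 6.056.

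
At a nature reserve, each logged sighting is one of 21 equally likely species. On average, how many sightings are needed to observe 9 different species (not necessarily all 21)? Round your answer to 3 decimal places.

Going from k to k+1 distinct takes a geometric number of sightings with mean 21/(21-k).
Sum over k = 0,...,8: E = 21/21 + 21/20 + 21/19 + ... + 21/14 + 21/13 = 11.3851.

11.385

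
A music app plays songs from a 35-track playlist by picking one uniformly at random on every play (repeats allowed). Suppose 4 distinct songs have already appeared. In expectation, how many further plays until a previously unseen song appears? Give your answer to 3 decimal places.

The number of plays until the next new song is geometric with success probability 31/35, so its mean is 35/31.
E = 35/31 = 1.1290.

1.129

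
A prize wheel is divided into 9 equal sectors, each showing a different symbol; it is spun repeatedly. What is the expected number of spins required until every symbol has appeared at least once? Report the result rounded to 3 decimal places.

After k distinct symbols have appeared, the next spin gives a new one with probability (9-k)/9, so the expected wait for the (k+1)-th is 9/(9-k).
E[T] = 9/9 + 9/8 + 9/7 + ... + 9/2 + 9/1 = 9·H_{9}.
H_{9} = 2.8290, so E[T] = 25.4607.

25.461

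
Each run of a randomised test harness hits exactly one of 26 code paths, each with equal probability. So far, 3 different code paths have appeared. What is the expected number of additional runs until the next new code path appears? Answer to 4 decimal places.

Each run yields a new code path with probability (26-3)/26 = 23/26, so the wait is geometric with mean 26/23.
E = 26/23 = 1.13043.

1.1304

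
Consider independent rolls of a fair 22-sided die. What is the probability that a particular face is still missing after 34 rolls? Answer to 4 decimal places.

On each roll the fixed face fails to appear with probability 21/22.
P(still missing after 34) = (21/22)^34 = 0.20563.

0.2056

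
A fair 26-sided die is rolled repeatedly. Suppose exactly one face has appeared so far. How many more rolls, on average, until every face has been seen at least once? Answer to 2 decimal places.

From k distinct to k+1 distinct takes on average 26/(26-k) rolls.
Sum over k = 1,...,25: E = 26/25 + 26/24 + 26/23 + ... + 26/2 + 26/1 = 99.215.

99.21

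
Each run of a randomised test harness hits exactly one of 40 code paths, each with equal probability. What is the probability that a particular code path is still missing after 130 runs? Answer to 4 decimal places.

0.0372

Each run misses the fixed code path with probability (40-1)/40 = 39/40, independently.
P(still missing after 130) = (39/40)^130 = 0.03720.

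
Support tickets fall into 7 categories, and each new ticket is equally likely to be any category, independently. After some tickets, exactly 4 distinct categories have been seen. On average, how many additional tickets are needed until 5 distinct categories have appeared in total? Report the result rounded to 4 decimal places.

2.3333

The wait to go from k to k+1 distinct categories is geometric with mean 7/(7-k).
Only the k = 4 term is needed: E = 7/3 = 2.33333.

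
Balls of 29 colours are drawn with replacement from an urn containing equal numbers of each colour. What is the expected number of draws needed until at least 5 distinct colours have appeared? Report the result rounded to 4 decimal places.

Going from k to k+1 distinct takes a geometric number of draws with mean 29/(29-k).
Sum over k = 0,...,4: E = 29/29 + 29/28 + 29/27 + 29/26 + 29/25 = 5.38517.

5.3852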